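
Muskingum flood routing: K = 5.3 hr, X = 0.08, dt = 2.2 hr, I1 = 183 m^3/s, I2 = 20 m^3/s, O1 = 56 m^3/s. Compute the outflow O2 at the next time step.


Muskingum coefficients:
denom = 2*K*(1-X) + dt = 2*5.3*(1-0.08) + 2.2 = 11.952.
C0 = (dt - 2*K*X)/denom = (2.2 - 2*5.3*0.08)/11.952 = 0.1131.
C1 = (dt + 2*K*X)/denom = (2.2 + 2*5.3*0.08)/11.952 = 0.255.
C2 = (2*K*(1-X) - dt)/denom = 0.6319.
O2 = C0*I2 + C1*I1 + C2*O1
   = 0.1131*20 + 0.255*183 + 0.6319*56
   = 84.32 m^3/s.

84.32


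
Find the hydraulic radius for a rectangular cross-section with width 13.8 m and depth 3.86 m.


For a rectangular section:
Flow area A = b * y = 13.8 * 3.86 = 53.27 m^2.
Wetted perimeter P = b + 2y = 13.8 + 2*3.86 = 21.52 m.
Hydraulic radius R = A/P = 53.27 / 21.52 = 2.4753 m.

2.4753


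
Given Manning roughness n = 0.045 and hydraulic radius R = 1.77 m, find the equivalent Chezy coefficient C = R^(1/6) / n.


The Chezy coefficient relates to Manning's n through C = R^(1/6) / n.
R^(1/6) = 1.77^(1/6) = 1.099838.
C = 1.099838 / 0.045 = 24.44 m^(1/2)/s.

24.44


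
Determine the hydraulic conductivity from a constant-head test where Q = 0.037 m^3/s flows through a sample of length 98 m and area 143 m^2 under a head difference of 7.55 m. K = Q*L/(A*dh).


From K = Q*L / (A*dh):
Numerator: Q*L = 0.037 * 98 = 3.626.
Denominator: A*dh = 143 * 7.55 = 1079.65.
K = 3.626 / 1079.65 = 0.003358 m/s.

0.003358


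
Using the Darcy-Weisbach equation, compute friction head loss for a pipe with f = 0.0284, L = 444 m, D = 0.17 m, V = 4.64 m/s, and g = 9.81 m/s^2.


Darcy-Weisbach equation: h_f = f * (L/D) * V^2/(2g).
f * L/D = 0.0284 * 444/0.17 = 74.1741.
V^2/(2g) = 4.64^2 / (2*9.81) = 21.5296 / 19.62 = 1.0973 m.
h_f = 74.1741 * 1.0973 = 81.393 m.

81.393


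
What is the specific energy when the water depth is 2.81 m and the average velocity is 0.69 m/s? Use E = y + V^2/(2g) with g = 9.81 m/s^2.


Specific energy E = y + V^2/(2g).
Velocity head = V^2/(2g) = 0.69^2 / (2*9.81) = 0.4761 / 19.62 = 0.0243 m.
E = 2.81 + 0.0243 = 2.8343 m.

2.8343


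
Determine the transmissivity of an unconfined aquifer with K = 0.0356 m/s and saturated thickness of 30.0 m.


Transmissivity is defined as T = K * h.
T = 0.0356 * 30.0
  = 1.068 m^2/s.

1.068


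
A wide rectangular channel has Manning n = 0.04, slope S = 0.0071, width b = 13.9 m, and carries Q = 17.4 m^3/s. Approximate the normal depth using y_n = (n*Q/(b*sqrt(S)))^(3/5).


We use the wide-channel approximation y_n = (n*Q/(b*sqrt(S)))^(3/5).
sqrt(S) = sqrt(0.0071) = 0.084261.
Numerator: n*Q = 0.04 * 17.4 = 0.696.
Denominator: b*sqrt(S) = 13.9 * 0.084261 = 1.171228.
arg = 0.5942.
y_n = 0.5942^(3/5) = 0.7318 m.

0.7318


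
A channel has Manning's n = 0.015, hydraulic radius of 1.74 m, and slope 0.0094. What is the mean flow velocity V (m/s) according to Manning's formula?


Manning's equation gives V = (1/n) * R^(2/3) * S^(1/2).
First, compute R^(2/3) = 1.74^(2/3) = 1.4467.
Next, S^(1/2) = 0.0094^(1/2) = 0.096954.
Then 1/n = 1/0.015 = 66.67.
V = 66.67 * 1.4467 * 0.096954 = 9.3506 m/s.

9.3506


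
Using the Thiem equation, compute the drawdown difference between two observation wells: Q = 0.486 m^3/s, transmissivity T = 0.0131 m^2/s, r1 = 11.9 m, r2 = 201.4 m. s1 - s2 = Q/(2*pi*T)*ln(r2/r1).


Thiem equation: s1 - s2 = Q/(2*pi*T) * ln(r2/r1).
ln(r2/r1) = ln(201.4/11.9) = 2.8288.
Q/(2*pi*T) = 0.486 / (2*pi*0.0131) = 0.486 / 0.0823 = 5.9045.
s1 - s2 = 5.9045 * 2.8288 = 16.7025 m.

16.7025


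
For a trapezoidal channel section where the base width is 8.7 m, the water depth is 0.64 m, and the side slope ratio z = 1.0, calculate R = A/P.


For a trapezoidal section with side slope z:
A = (b + z*y)*y = (8.7 + 1.0*0.64)*0.64 = 5.978 m^2.
P = b + 2*y*sqrt(1 + z^2) = 8.7 + 2*0.64*sqrt(1 + 1.0^2) = 10.51 m.
R = A/P = 5.978 / 10.51 = 0.5687 m.

0.5687


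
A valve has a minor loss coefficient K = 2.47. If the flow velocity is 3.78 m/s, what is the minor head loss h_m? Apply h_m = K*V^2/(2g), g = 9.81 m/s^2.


Minor loss formula: h_m = K * V^2/(2g).
V^2 = 3.78^2 = 14.2884.
V^2/(2g) = 14.2884 / 19.62 = 0.7283 m.
h_m = 2.47 * 0.7283 = 1.7988 m.

1.7988


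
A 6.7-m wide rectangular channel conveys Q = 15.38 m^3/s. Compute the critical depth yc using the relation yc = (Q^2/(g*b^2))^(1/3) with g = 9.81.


Using yc = (Q^2 / (g * b^2))^(1/3):
Q^2 = 15.38^2 = 236.54.
g * b^2 = 9.81 * 6.7^2 = 9.81 * 44.89 = 440.37.
Q^2 / (g*b^2) = 236.54 / 440.37 = 0.5371.
yc = 0.5371^(1/3) = 0.8129 m.

0.8129


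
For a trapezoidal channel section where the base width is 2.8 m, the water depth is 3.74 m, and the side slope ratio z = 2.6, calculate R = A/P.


For a trapezoidal section with side slope z:
A = (b + z*y)*y = (2.8 + 2.6*3.74)*3.74 = 46.84 m^2.
P = b + 2*y*sqrt(1 + z^2) = 2.8 + 2*3.74*sqrt(1 + 2.6^2) = 23.637 m.
R = A/P = 46.84 / 23.637 = 1.9816 m.

1.9816


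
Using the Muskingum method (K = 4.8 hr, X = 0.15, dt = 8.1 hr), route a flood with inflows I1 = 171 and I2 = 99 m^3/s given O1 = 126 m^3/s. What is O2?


Muskingum coefficients:
denom = 2*K*(1-X) + dt = 2*4.8*(1-0.15) + 8.1 = 16.26.
C0 = (dt - 2*K*X)/denom = (8.1 - 2*4.8*0.15)/16.26 = 0.4096.
C1 = (dt + 2*K*X)/denom = (8.1 + 2*4.8*0.15)/16.26 = 0.5867.
C2 = (2*K*(1-X) - dt)/denom = 0.0037.
O2 = C0*I2 + C1*I1 + C2*O1
   = 0.4096*99 + 0.5867*171 + 0.0037*126
   = 141.34 m^3/s.

141.34


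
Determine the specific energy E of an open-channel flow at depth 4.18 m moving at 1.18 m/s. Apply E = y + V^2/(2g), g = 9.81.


Specific energy E = y + V^2/(2g).
Velocity head = V^2/(2g) = 1.18^2 / (2*9.81) = 1.3924 / 19.62 = 0.071 m.
E = 4.18 + 0.071 = 4.251 m.

4.251


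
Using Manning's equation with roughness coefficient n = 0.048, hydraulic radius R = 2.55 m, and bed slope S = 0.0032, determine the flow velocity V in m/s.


Manning's equation gives V = (1/n) * R^(2/3) * S^(1/2).
First, compute R^(2/3) = 2.55^(2/3) = 1.8665.
Next, S^(1/2) = 0.0032^(1/2) = 0.056569.
Then 1/n = 1/0.048 = 20.83.
V = 20.83 * 1.8665 * 0.056569 = 2.1997 m/s.

2.1997


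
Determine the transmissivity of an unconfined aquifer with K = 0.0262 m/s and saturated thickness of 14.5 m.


Transmissivity is defined as T = K * h.
T = 0.0262 * 14.5
  = 0.3799 m^2/s.

0.3799


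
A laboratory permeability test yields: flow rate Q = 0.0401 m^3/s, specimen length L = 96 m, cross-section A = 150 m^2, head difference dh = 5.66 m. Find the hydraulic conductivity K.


From K = Q*L / (A*dh):
Numerator: Q*L = 0.0401 * 96 = 3.8496.
Denominator: A*dh = 150 * 5.66 = 849.0.
K = 3.8496 / 849.0 = 0.004534 m/s.

0.004534


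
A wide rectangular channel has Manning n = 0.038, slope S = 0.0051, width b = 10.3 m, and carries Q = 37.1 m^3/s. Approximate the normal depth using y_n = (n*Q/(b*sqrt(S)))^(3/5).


We use the wide-channel approximation y_n = (n*Q/(b*sqrt(S)))^(3/5).
sqrt(S) = sqrt(0.0051) = 0.071414.
Numerator: n*Q = 0.038 * 37.1 = 1.4098.
Denominator: b*sqrt(S) = 10.3 * 0.071414 = 0.735564.
arg = 1.9166.
y_n = 1.9166^(3/5) = 1.4775 m.

1.4775


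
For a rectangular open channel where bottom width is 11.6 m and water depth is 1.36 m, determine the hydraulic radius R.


For a rectangular section:
Flow area A = b * y = 11.6 * 1.36 = 15.78 m^2.
Wetted perimeter P = b + 2y = 11.6 + 2*1.36 = 14.32 m.
Hydraulic radius R = A/P = 15.78 / 14.32 = 1.1017 m.

1.1017


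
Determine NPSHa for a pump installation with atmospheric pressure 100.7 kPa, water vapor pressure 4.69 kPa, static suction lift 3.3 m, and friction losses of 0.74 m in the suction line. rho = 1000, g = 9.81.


NPSHa = p_atm/(rho*g) - z_s - hf_s - p_vap/(rho*g).
p_atm/(rho*g) = 100.7*1000 / (1000*9.81) = 10.265 m.
p_vap/(rho*g) = 4.69*1000 / (1000*9.81) = 0.478 m.
NPSHa = 10.265 - 3.3 - 0.74 - 0.478
      = 5.75 m.

5.75


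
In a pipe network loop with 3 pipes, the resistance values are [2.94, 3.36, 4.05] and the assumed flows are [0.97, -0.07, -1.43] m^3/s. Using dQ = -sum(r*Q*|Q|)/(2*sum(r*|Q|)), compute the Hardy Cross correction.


Numerator terms (r*Q*|Q|): 2.94*0.97*|0.97| = 2.7662; 3.36*-0.07*|-0.07| = -0.0165; 4.05*-1.43*|-1.43| = -8.2818.
Sum of numerator = -5.5321.
Denominator terms (r*|Q|): 2.94*|0.97| = 2.8518; 3.36*|-0.07| = 0.2352; 4.05*|-1.43| = 5.7915.
2 * sum of denominator = 2 * 8.8785 = 17.757.
dQ = --5.5321 / 17.757 = 0.3115 m^3/s.

0.3115


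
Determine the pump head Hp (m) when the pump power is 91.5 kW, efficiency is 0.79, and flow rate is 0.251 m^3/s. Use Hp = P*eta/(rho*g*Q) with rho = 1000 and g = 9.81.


Pump head formula: Hp = P * eta / (rho * g * Q).
Numerator: P * eta = 91.5 * 1000 * 0.79 = 72285.0 W.
Denominator: rho * g * Q = 1000 * 9.81 * 0.251 = 2462.31.
Hp = 72285.0 / 2462.31 = 29.36 m.

29.36


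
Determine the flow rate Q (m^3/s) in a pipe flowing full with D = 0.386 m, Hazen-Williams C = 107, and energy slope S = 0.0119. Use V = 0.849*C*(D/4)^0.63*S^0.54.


For a full circular pipe, R = D/4 = 0.386/4 = 0.0965 m.
V = 0.849 * 107 * 0.0965^0.63 * 0.0119^0.54
  = 0.849 * 107 * 0.22922 * 0.091368
  = 1.9026 m/s.
Pipe area A = pi*D^2/4 = pi*0.386^2/4 = 0.117 m^2.
Q = A * V = 0.117 * 1.9026 = 0.2226 m^3/s.

0.2226


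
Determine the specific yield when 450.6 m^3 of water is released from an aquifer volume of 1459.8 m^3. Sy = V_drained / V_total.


Specific yield Sy = Volume drained / Total volume.
Sy = 450.6 / 1459.8
   = 0.3087.

0.3087


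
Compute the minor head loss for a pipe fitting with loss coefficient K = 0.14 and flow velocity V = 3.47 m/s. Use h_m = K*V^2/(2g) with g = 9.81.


Minor loss formula: h_m = K * V^2/(2g).
V^2 = 3.47^2 = 12.0409.
V^2/(2g) = 12.0409 / 19.62 = 0.6137 m.
h_m = 0.14 * 0.6137 = 0.0859 m.

0.0859


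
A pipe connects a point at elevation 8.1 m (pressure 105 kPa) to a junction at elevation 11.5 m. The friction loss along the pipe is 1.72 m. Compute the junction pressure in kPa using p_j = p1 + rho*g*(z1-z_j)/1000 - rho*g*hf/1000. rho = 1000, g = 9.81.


Junction pressure: p_j = p1 + rho*g*(z1 - z_j)/1000 - rho*g*hf/1000.
Elevation term = 1000*9.81*(8.1 - 11.5)/1000 = -33.354 kPa.
Friction term = 1000*9.81*1.72/1000 = 16.873 kPa.
p_j = 105 + -33.354 - 16.873 = 54.77 kPa.

54.77


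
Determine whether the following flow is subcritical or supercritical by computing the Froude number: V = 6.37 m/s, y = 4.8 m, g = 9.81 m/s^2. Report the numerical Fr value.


The Froude number is defined as Fr = V / sqrt(g*y).
g*y = 9.81 * 4.8 = 47.088.
sqrt(g*y) = sqrt(47.088) = 6.8621.
Fr = 6.37 / 6.8621 = 0.9283.
Since Fr < 1, the flow is subcritical.

0.9283


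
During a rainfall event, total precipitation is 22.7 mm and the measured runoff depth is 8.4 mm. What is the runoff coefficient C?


The runoff coefficient C = runoff depth / rainfall depth.
C = 8.4 / 22.7
  = 0.37.

0.37


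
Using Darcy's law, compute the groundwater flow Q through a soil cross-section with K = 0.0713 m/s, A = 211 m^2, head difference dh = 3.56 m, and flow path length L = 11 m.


Darcy's law: Q = K * A * i, where i = dh/L.
Hydraulic gradient i = 3.56 / 11 = 0.323636.
Q = 0.0713 * 211 * 0.323636
  = 4.8689 m^3/s.

4.8689


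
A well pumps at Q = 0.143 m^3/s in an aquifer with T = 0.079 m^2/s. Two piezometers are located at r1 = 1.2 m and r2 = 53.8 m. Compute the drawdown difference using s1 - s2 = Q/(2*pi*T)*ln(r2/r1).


Thiem equation: s1 - s2 = Q/(2*pi*T) * ln(r2/r1).
ln(r2/r1) = ln(53.8/1.2) = 3.803.
Q/(2*pi*T) = 0.143 / (2*pi*0.079) = 0.143 / 0.4964 = 0.2881.
s1 - s2 = 0.2881 * 3.803 = 1.0956 m.

1.0956


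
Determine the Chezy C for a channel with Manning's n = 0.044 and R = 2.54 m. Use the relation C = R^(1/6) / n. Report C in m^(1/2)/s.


The Chezy coefficient relates to Manning's n through C = R^(1/6) / n.
R^(1/6) = 2.54^(1/6) = 1.168079.
C = 1.168079 / 0.044 = 26.55 m^(1/2)/s.

26.55


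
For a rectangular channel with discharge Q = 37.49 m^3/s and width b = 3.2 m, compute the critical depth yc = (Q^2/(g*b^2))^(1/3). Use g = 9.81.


Using yc = (Q^2 / (g * b^2))^(1/3):
Q^2 = 37.49^2 = 1405.5.
g * b^2 = 9.81 * 3.2^2 = 9.81 * 10.24 = 100.45.
Q^2 / (g*b^2) = 1405.5 / 100.45 = 13.992.
yc = 13.992^(1/3) = 2.4097 m.

2.4097


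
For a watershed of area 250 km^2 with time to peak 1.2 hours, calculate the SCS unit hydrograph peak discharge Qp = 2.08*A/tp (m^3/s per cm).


SCS formula: Qp = 2.08 * A / tp.
Qp = 2.08 * 250 / 1.2
   = 520.0 / 1.2
   = 433.33 m^3/s per cm.

433.33


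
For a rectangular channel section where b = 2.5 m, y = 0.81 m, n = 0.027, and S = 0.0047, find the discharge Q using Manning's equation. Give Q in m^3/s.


For a rectangular channel, the cross-sectional area A = b * y = 2.5 * 0.81 = 2.03 m^2.
The wetted perimeter P = b + 2y = 2.5 + 2*0.81 = 4.12 m.
Hydraulic radius R = A/P = 2.03/4.12 = 0.4915 m.
Velocity V = (1/n)*R^(2/3)*S^(1/2) = (1/0.027)*0.4915^(2/3)*0.0047^(1/2) = 1.5814 m/s.
Discharge Q = A * V = 2.03 * 1.5814 = 3.202 m^3/s.

3.202


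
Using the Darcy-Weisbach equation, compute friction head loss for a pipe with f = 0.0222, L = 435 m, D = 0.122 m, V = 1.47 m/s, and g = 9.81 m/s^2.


Darcy-Weisbach equation: h_f = f * (L/D) * V^2/(2g).
f * L/D = 0.0222 * 435/0.122 = 79.1557.
V^2/(2g) = 1.47^2 / (2*9.81) = 2.1609 / 19.62 = 0.1101 m.
h_f = 79.1557 * 0.1101 = 8.718 m.

8.718


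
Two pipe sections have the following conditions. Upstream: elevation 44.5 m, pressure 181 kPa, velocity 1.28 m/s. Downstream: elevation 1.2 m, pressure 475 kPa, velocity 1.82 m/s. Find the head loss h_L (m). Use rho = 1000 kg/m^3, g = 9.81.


Total head at each section: H = z + p/(rho*g) + V^2/(2g).
H1 = 44.5 + 181*1000/(1000*9.81) + 1.28^2/(2*9.81)
   = 44.5 + 18.451 + 0.0835
   = 63.034 m.
H2 = 1.2 + 475*1000/(1000*9.81) + 1.82^2/(2*9.81)
   = 1.2 + 48.42 + 0.1688
   = 49.789 m.
h_L = H1 - H2 = 63.034 - 49.789 = 13.245 m.

13.245


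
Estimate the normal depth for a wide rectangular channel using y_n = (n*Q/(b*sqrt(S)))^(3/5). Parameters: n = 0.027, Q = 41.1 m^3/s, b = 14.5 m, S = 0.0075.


We use the wide-channel approximation y_n = (n*Q/(b*sqrt(S)))^(3/5).
sqrt(S) = sqrt(0.0075) = 0.086603.
Numerator: n*Q = 0.027 * 41.1 = 1.1097.
Denominator: b*sqrt(S) = 14.5 * 0.086603 = 1.255743.
arg = 0.8837.
y_n = 0.8837^(3/5) = 0.9285 m.

0.9285


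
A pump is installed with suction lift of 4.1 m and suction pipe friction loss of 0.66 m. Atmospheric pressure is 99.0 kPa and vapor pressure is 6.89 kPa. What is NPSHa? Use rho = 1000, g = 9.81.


NPSHa = p_atm/(rho*g) - z_s - hf_s - p_vap/(rho*g).
p_atm/(rho*g) = 99.0*1000 / (1000*9.81) = 10.092 m.
p_vap/(rho*g) = 6.89*1000 / (1000*9.81) = 0.702 m.
NPSHa = 10.092 - 4.1 - 0.66 - 0.702
      = 4.63 m.

4.63


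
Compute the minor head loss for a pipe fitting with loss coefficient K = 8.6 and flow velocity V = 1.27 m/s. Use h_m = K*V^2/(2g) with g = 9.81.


Minor loss formula: h_m = K * V^2/(2g).
V^2 = 1.27^2 = 1.6129.
V^2/(2g) = 1.6129 / 19.62 = 0.0822 m.
h_m = 8.6 * 0.0822 = 0.707 m.

0.707


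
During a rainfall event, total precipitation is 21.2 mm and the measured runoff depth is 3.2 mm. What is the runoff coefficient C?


The runoff coefficient C = runoff depth / rainfall depth.
C = 3.2 / 21.2
  = 0.1509.

0.1509


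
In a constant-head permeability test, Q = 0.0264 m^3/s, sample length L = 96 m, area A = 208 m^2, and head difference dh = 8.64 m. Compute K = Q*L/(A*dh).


From K = Q*L / (A*dh):
Numerator: Q*L = 0.0264 * 96 = 2.5344.
Denominator: A*dh = 208 * 8.64 = 1797.12.
K = 2.5344 / 1797.12 = 0.00141 m/s.

0.00141


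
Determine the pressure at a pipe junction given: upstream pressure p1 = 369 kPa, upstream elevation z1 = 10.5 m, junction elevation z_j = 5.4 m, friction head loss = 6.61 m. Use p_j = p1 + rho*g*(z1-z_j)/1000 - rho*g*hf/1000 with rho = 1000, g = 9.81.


Junction pressure: p_j = p1 + rho*g*(z1 - z_j)/1000 - rho*g*hf/1000.
Elevation term = 1000*9.81*(10.5 - 5.4)/1000 = 50.031 kPa.
Friction term = 1000*9.81*6.61/1000 = 64.844 kPa.
p_j = 369 + 50.031 - 64.844 = 354.19 kPa.

354.19


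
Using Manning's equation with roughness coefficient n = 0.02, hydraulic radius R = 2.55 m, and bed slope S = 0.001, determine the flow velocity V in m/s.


Manning's equation gives V = (1/n) * R^(2/3) * S^(1/2).
First, compute R^(2/3) = 2.55^(2/3) = 1.8665.
Next, S^(1/2) = 0.001^(1/2) = 0.031623.
Then 1/n = 1/0.02 = 50.0.
V = 50.0 * 1.8665 * 0.031623 = 2.9512 m/s.

2.9512


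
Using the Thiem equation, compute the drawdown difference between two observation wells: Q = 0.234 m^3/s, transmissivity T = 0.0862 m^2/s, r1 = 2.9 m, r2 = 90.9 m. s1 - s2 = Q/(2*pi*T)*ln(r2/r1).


Thiem equation: s1 - s2 = Q/(2*pi*T) * ln(r2/r1).
ln(r2/r1) = ln(90.9/2.9) = 3.445.
Q/(2*pi*T) = 0.234 / (2*pi*0.0862) = 0.234 / 0.5416 = 0.432.
s1 - s2 = 0.432 * 3.445 = 1.4884 m.

1.4884


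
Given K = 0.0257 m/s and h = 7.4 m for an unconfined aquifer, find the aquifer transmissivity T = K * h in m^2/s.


Transmissivity is defined as T = K * h.
T = 0.0257 * 7.4
  = 0.1902 m^2/s.

0.1902


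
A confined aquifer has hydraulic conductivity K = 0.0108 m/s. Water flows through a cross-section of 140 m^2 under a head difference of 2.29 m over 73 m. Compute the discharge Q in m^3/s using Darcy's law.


Darcy's law: Q = K * A * i, where i = dh/L.
Hydraulic gradient i = 2.29 / 73 = 0.03137.
Q = 0.0108 * 140 * 0.03137
  = 0.0474 m^3/s.

0.0474


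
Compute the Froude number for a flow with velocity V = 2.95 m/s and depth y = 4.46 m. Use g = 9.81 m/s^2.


The Froude number is defined as Fr = V / sqrt(g*y).
g*y = 9.81 * 4.46 = 43.7526.
sqrt(g*y) = sqrt(43.7526) = 6.6146.
Fr = 2.95 / 6.6146 = 0.446.

0.446


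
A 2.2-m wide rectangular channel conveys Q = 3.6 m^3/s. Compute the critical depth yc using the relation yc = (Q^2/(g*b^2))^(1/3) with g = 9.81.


Using yc = (Q^2 / (g * b^2))^(1/3):
Q^2 = 3.6^2 = 12.96.
g * b^2 = 9.81 * 2.2^2 = 9.81 * 4.84 = 47.48.
Q^2 / (g*b^2) = 12.96 / 47.48 = 0.273.
yc = 0.273^(1/3) = 0.6487 m.

0.6487


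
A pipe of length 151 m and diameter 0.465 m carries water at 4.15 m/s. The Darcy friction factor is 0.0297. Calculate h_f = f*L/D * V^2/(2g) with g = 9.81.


Darcy-Weisbach equation: h_f = f * (L/D) * V^2/(2g).
f * L/D = 0.0297 * 151/0.465 = 9.6445.
V^2/(2g) = 4.15^2 / (2*9.81) = 17.2225 / 19.62 = 0.8778 m.
h_f = 9.6445 * 0.8778 = 8.466 m.

8.466


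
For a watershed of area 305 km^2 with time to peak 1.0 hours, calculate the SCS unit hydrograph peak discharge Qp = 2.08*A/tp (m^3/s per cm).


SCS formula: Qp = 2.08 * A / tp.
Qp = 2.08 * 305 / 1.0
   = 634.4 / 1.0
   = 634.4 m^3/s per cm.

634.4


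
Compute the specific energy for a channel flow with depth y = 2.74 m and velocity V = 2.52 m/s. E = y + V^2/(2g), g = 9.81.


Specific energy E = y + V^2/(2g).
Velocity head = V^2/(2g) = 2.52^2 / (2*9.81) = 6.3504 / 19.62 = 0.3237 m.
E = 2.74 + 0.3237 = 3.0637 m.

3.0637


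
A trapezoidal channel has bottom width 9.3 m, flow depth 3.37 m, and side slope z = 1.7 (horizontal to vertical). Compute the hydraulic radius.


For a trapezoidal section with side slope z:
A = (b + z*y)*y = (9.3 + 1.7*3.37)*3.37 = 50.648 m^2.
P = b + 2*y*sqrt(1 + z^2) = 9.3 + 2*3.37*sqrt(1 + 1.7^2) = 22.593 m.
R = A/P = 50.648 / 22.593 = 2.2417 m.

2.2417


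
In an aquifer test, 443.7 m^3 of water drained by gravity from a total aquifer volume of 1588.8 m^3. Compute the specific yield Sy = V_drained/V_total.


Specific yield Sy = Volume drained / Total volume.
Sy = 443.7 / 1588.8
   = 0.2793.

0.2793


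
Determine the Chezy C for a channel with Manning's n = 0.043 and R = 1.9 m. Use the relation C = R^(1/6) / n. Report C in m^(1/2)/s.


The Chezy coefficient relates to Manning's n through C = R^(1/6) / n.
R^(1/6) = 1.9^(1/6) = 1.112907.
C = 1.112907 / 0.043 = 25.88 m^(1/2)/s.

25.88


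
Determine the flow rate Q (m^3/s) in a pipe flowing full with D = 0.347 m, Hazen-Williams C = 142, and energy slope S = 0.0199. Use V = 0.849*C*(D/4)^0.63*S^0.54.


For a full circular pipe, R = D/4 = 0.347/4 = 0.0867 m.
V = 0.849 * 142 * 0.0867^0.63 * 0.0199^0.54
  = 0.849 * 142 * 0.214343 * 0.120609
  = 3.1166 m/s.
Pipe area A = pi*D^2/4 = pi*0.347^2/4 = 0.0946 m^2.
Q = A * V = 0.0946 * 3.1166 = 0.2947 m^3/s.

0.2947


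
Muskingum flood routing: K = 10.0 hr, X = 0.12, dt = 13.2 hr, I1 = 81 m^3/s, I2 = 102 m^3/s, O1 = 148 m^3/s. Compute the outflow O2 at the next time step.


Muskingum coefficients:
denom = 2*K*(1-X) + dt = 2*10.0*(1-0.12) + 13.2 = 30.8.
C0 = (dt - 2*K*X)/denom = (13.2 - 2*10.0*0.12)/30.8 = 0.3506.
C1 = (dt + 2*K*X)/denom = (13.2 + 2*10.0*0.12)/30.8 = 0.5065.
C2 = (2*K*(1-X) - dt)/denom = 0.1429.
O2 = C0*I2 + C1*I1 + C2*O1
   = 0.3506*102 + 0.5065*81 + 0.1429*148
   = 97.94 m^3/s.

97.94


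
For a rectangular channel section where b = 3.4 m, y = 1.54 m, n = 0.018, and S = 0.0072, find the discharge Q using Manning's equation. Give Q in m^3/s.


For a rectangular channel, the cross-sectional area A = b * y = 3.4 * 1.54 = 5.24 m^2.
The wetted perimeter P = b + 2y = 3.4 + 2*1.54 = 6.48 m.
Hydraulic radius R = A/P = 5.24/6.48 = 0.808 m.
Velocity V = (1/n)*R^(2/3)*S^(1/2) = (1/0.018)*0.808^(2/3)*0.0072^(1/2) = 4.0896 m/s.
Discharge Q = A * V = 5.24 * 4.0896 = 21.413 m^3/s.

21.413


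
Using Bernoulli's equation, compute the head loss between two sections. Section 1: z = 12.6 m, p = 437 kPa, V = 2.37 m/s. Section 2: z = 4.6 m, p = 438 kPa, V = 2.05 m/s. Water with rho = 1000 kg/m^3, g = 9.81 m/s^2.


Total head at each section: H = z + p/(rho*g) + V^2/(2g).
H1 = 12.6 + 437*1000/(1000*9.81) + 2.37^2/(2*9.81)
   = 12.6 + 44.546 + 0.2863
   = 57.433 m.
H2 = 4.6 + 438*1000/(1000*9.81) + 2.05^2/(2*9.81)
   = 4.6 + 44.648 + 0.2142
   = 49.463 m.
h_L = H1 - H2 = 57.433 - 49.463 = 7.97 m.

7.97


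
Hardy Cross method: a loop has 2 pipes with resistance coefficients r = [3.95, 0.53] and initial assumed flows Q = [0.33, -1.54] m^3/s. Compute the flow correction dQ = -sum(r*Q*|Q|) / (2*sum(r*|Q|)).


Numerator terms (r*Q*|Q|): 3.95*0.33*|0.33| = 0.4302; 0.53*-1.54*|-1.54| = -1.2569.
Sum of numerator = -0.8268.
Denominator terms (r*|Q|): 3.95*|0.33| = 1.3035; 0.53*|-1.54| = 0.8162.
2 * sum of denominator = 2 * 2.1197 = 4.2394.
dQ = --0.8268 / 4.2394 = 0.195 m^3/s.

0.195


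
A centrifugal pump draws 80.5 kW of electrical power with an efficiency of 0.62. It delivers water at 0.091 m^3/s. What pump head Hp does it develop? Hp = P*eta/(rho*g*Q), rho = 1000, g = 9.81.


Pump head formula: Hp = P * eta / (rho * g * Q).
Numerator: P * eta = 80.5 * 1000 * 0.62 = 49910.0 W.
Denominator: rho * g * Q = 1000 * 9.81 * 0.091 = 892.71.
Hp = 49910.0 / 892.71 = 55.91 m.

55.91


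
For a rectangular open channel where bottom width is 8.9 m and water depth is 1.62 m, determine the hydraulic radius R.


For a rectangular section:
Flow area A = b * y = 8.9 * 1.62 = 14.42 m^2.
Wetted perimeter P = b + 2y = 8.9 + 2*1.62 = 12.14 m.
Hydraulic radius R = A/P = 14.42 / 12.14 = 1.1876 m.

1.1876


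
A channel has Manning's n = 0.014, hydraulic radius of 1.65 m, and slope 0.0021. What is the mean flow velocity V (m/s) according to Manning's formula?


Manning's equation gives V = (1/n) * R^(2/3) * S^(1/2).
First, compute R^(2/3) = 1.65^(2/3) = 1.3963.
Next, S^(1/2) = 0.0021^(1/2) = 0.045826.
Then 1/n = 1/0.014 = 71.43.
V = 71.43 * 1.3963 * 0.045826 = 4.5706 m/s.

4.5706


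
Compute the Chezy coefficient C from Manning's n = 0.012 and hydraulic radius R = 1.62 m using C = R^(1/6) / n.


The Chezy coefficient relates to Manning's n through C = R^(1/6) / n.
R^(1/6) = 1.62^(1/6) = 1.083725.
C = 1.083725 / 0.012 = 90.31 m^(1/2)/s.

90.31


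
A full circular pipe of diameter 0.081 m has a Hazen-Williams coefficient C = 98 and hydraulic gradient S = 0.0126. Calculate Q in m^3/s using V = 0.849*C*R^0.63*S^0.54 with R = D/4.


For a full circular pipe, R = D/4 = 0.081/4 = 0.0203 m.
V = 0.849 * 98 * 0.0203^0.63 * 0.0126^0.54
  = 0.849 * 98 * 0.085713 * 0.094232
  = 0.672 m/s.
Pipe area A = pi*D^2/4 = pi*0.081^2/4 = 0.0052 m^2.
Q = A * V = 0.0052 * 0.672 = 0.0035 m^3/s.

0.0035


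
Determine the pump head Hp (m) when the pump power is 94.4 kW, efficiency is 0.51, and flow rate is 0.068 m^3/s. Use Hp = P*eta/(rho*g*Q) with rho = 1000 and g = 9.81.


Pump head formula: Hp = P * eta / (rho * g * Q).
Numerator: P * eta = 94.4 * 1000 * 0.51 = 48144.0 W.
Denominator: rho * g * Q = 1000 * 9.81 * 0.068 = 667.08.
Hp = 48144.0 / 667.08 = 72.17 m.

72.17


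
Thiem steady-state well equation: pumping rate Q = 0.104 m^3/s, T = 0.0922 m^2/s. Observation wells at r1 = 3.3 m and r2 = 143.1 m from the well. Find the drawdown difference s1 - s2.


Thiem equation: s1 - s2 = Q/(2*pi*T) * ln(r2/r1).
ln(r2/r1) = ln(143.1/3.3) = 3.7696.
Q/(2*pi*T) = 0.104 / (2*pi*0.0922) = 0.104 / 0.5793 = 0.1795.
s1 - s2 = 0.1795 * 3.7696 = 0.6767 m.

0.6767


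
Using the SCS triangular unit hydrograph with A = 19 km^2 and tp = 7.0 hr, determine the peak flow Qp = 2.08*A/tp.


SCS formula: Qp = 2.08 * A / tp.
Qp = 2.08 * 19 / 7.0
   = 39.52 / 7.0
   = 5.65 m^3/s per cm.

5.65


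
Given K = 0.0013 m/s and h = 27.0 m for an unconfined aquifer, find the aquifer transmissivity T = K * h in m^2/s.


Transmissivity is defined as T = K * h.
T = 0.0013 * 27.0
  = 0.0351 m^2/s.

0.0351


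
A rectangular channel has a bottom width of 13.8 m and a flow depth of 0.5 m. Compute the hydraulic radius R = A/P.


For a rectangular section:
Flow area A = b * y = 13.8 * 0.5 = 6.9 m^2.
Wetted perimeter P = b + 2y = 13.8 + 2*0.5 = 14.8 m.
Hydraulic radius R = A/P = 6.9 / 14.8 = 0.4662 m.

0.4662


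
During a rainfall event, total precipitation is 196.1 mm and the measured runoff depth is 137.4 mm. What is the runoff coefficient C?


The runoff coefficient C = runoff depth / rainfall depth.
C = 137.4 / 196.1
  = 0.7007.

0.7007


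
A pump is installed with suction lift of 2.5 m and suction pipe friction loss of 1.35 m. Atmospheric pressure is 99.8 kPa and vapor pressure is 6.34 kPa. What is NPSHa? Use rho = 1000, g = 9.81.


NPSHa = p_atm/(rho*g) - z_s - hf_s - p_vap/(rho*g).
p_atm/(rho*g) = 99.8*1000 / (1000*9.81) = 10.173 m.
p_vap/(rho*g) = 6.34*1000 / (1000*9.81) = 0.646 m.
NPSHa = 10.173 - 2.5 - 1.35 - 0.646
      = 5.68 m.

5.68


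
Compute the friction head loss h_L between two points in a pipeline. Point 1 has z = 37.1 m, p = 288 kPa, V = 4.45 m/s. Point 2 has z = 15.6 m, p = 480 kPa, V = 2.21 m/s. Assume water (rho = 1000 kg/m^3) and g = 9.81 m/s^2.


Total head at each section: H = z + p/(rho*g) + V^2/(2g).
H1 = 37.1 + 288*1000/(1000*9.81) + 4.45^2/(2*9.81)
   = 37.1 + 29.358 + 1.0093
   = 67.467 m.
H2 = 15.6 + 480*1000/(1000*9.81) + 2.21^2/(2*9.81)
   = 15.6 + 48.93 + 0.2489
   = 64.779 m.
h_L = H1 - H2 = 67.467 - 64.779 = 2.689 m.

2.689


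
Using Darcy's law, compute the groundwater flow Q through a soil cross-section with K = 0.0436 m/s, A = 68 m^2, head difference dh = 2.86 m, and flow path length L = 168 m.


Darcy's law: Q = K * A * i, where i = dh/L.
Hydraulic gradient i = 2.86 / 168 = 0.017024.
Q = 0.0436 * 68 * 0.017024
  = 0.0505 m^3/s.

0.0505


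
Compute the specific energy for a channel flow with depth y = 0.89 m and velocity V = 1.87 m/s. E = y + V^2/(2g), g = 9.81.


Specific energy E = y + V^2/(2g).
Velocity head = V^2/(2g) = 1.87^2 / (2*9.81) = 3.4969 / 19.62 = 0.1782 m.
E = 0.89 + 0.1782 = 1.0682 m.

1.0682


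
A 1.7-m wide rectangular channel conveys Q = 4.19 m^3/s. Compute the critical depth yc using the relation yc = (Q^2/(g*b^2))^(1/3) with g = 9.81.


Using yc = (Q^2 / (g * b^2))^(1/3):
Q^2 = 4.19^2 = 17.56.
g * b^2 = 9.81 * 1.7^2 = 9.81 * 2.89 = 28.35.
Q^2 / (g*b^2) = 17.56 / 28.35 = 0.6194.
yc = 0.6194^(1/3) = 0.8524 m.

0.8524


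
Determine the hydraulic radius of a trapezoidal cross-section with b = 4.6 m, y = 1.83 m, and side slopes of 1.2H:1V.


For a trapezoidal section with side slope z:
A = (b + z*y)*y = (4.6 + 1.2*1.83)*1.83 = 12.437 m^2.
P = b + 2*y*sqrt(1 + z^2) = 4.6 + 2*1.83*sqrt(1 + 1.2^2) = 10.317 m.
R = A/P = 12.437 / 10.317 = 1.2054 m.

1.2054


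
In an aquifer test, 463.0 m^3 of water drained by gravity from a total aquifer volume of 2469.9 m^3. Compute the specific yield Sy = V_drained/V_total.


Specific yield Sy = Volume drained / Total volume.
Sy = 463.0 / 2469.9
   = 0.1875.

0.1875


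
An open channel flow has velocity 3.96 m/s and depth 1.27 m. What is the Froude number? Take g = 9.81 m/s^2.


The Froude number is defined as Fr = V / sqrt(g*y).
g*y = 9.81 * 1.27 = 12.4587.
sqrt(g*y) = sqrt(12.4587) = 3.5297.
Fr = 3.96 / 3.5297 = 1.1219.

1.1219


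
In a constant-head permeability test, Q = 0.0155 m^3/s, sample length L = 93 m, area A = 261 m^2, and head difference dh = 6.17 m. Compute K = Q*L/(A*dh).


From K = Q*L / (A*dh):
Numerator: Q*L = 0.0155 * 93 = 1.4415.
Denominator: A*dh = 261 * 6.17 = 1610.37.
K = 1.4415 / 1610.37 = 0.000895 m/s.

0.000895


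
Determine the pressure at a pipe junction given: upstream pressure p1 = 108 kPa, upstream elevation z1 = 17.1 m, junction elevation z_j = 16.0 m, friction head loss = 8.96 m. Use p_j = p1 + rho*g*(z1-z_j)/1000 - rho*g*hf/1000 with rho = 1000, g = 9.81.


Junction pressure: p_j = p1 + rho*g*(z1 - z_j)/1000 - rho*g*hf/1000.
Elevation term = 1000*9.81*(17.1 - 16.0)/1000 = 10.791 kPa.
Friction term = 1000*9.81*8.96/1000 = 87.898 kPa.
p_j = 108 + 10.791 - 87.898 = 30.89 kPa.

30.89


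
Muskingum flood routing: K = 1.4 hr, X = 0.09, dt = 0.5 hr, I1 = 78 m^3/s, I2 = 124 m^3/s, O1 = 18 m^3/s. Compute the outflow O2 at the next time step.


Muskingum coefficients:
denom = 2*K*(1-X) + dt = 2*1.4*(1-0.09) + 0.5 = 3.048.
C0 = (dt - 2*K*X)/denom = (0.5 - 2*1.4*0.09)/3.048 = 0.0814.
C1 = (dt + 2*K*X)/denom = (0.5 + 2*1.4*0.09)/3.048 = 0.2467.
C2 = (2*K*(1-X) - dt)/denom = 0.6719.
O2 = C0*I2 + C1*I1 + C2*O1
   = 0.0814*124 + 0.2467*78 + 0.6719*18
   = 41.43 m^3/s.

41.43


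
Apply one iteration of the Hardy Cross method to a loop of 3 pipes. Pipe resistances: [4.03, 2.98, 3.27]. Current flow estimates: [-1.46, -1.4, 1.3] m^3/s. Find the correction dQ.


Numerator terms (r*Q*|Q|): 4.03*-1.46*|-1.46| = -8.5903; 2.98*-1.4*|-1.4| = -5.8408; 3.27*1.3*|1.3| = 5.5263.
Sum of numerator = -8.9048.
Denominator terms (r*|Q|): 4.03*|-1.46| = 5.8838; 2.98*|-1.4| = 4.172; 3.27*|1.3| = 4.251.
2 * sum of denominator = 2 * 14.3068 = 28.6136.
dQ = --8.9048 / 28.6136 = 0.3112 m^3/s.

0.3112


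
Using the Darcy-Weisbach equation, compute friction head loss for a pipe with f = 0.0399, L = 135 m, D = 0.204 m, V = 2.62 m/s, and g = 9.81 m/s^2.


Darcy-Weisbach equation: h_f = f * (L/D) * V^2/(2g).
f * L/D = 0.0399 * 135/0.204 = 26.4044.
V^2/(2g) = 2.62^2 / (2*9.81) = 6.8644 / 19.62 = 0.3499 m.
h_f = 26.4044 * 0.3499 = 9.238 m.

9.238


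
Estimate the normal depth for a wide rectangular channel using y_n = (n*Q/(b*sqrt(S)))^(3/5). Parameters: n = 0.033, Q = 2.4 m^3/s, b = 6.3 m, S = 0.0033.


We use the wide-channel approximation y_n = (n*Q/(b*sqrt(S)))^(3/5).
sqrt(S) = sqrt(0.0033) = 0.057446.
Numerator: n*Q = 0.033 * 2.4 = 0.0792.
Denominator: b*sqrt(S) = 6.3 * 0.057446 = 0.36191.
arg = 0.2188.
y_n = 0.2188^(3/5) = 0.4019 m.

0.4019


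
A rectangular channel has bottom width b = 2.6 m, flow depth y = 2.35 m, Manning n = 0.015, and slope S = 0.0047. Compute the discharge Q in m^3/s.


For a rectangular channel, the cross-sectional area A = b * y = 2.6 * 2.35 = 6.11 m^2.
The wetted perimeter P = b + 2y = 2.6 + 2*2.35 = 7.3 m.
Hydraulic radius R = A/P = 6.11/7.3 = 0.837 m.
Velocity V = (1/n)*R^(2/3)*S^(1/2) = (1/0.015)*0.837^(2/3)*0.0047^(1/2) = 4.0592 m/s.
Discharge Q = A * V = 6.11 * 4.0592 = 24.801 m^3/s.

24.801


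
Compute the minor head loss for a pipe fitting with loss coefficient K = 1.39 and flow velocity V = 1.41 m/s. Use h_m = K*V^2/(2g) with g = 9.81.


Minor loss formula: h_m = K * V^2/(2g).
V^2 = 1.41^2 = 1.9881.
V^2/(2g) = 1.9881 / 19.62 = 0.1013 m.
h_m = 1.39 * 0.1013 = 0.1408 m.

0.1408


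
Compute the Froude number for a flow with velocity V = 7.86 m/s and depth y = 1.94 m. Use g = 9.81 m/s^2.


The Froude number is defined as Fr = V / sqrt(g*y).
g*y = 9.81 * 1.94 = 19.0314.
sqrt(g*y) = sqrt(19.0314) = 4.3625.
Fr = 7.86 / 4.3625 = 1.8017.

1.8017


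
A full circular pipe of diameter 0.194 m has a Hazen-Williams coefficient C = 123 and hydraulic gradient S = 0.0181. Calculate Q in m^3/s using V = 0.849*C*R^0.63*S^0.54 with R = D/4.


For a full circular pipe, R = D/4 = 0.194/4 = 0.0485 m.
V = 0.849 * 123 * 0.0485^0.63 * 0.0181^0.54
  = 0.849 * 123 * 0.148599 * 0.11459
  = 1.7782 m/s.
Pipe area A = pi*D^2/4 = pi*0.194^2/4 = 0.0296 m^2.
Q = A * V = 0.0296 * 1.7782 = 0.0526 m^3/s.

0.0526


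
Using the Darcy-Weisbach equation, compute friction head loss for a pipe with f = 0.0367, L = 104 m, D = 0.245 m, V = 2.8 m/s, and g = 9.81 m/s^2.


Darcy-Weisbach equation: h_f = f * (L/D) * V^2/(2g).
f * L/D = 0.0367 * 104/0.245 = 15.5788.
V^2/(2g) = 2.8^2 / (2*9.81) = 7.84 / 19.62 = 0.3996 m.
h_f = 15.5788 * 0.3996 = 6.225 m.

6.225


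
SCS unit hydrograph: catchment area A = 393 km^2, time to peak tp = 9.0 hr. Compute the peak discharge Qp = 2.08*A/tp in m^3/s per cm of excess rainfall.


SCS formula: Qp = 2.08 * A / tp.
Qp = 2.08 * 393 / 9.0
   = 817.44 / 9.0
   = 90.83 m^3/s per cm.

90.83


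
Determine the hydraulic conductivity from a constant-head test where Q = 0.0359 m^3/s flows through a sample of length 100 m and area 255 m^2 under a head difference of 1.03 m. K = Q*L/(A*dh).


From K = Q*L / (A*dh):
Numerator: Q*L = 0.0359 * 100 = 3.59.
Denominator: A*dh = 255 * 1.03 = 262.65.
K = 3.59 / 262.65 = 0.013668 m/s.

0.013668


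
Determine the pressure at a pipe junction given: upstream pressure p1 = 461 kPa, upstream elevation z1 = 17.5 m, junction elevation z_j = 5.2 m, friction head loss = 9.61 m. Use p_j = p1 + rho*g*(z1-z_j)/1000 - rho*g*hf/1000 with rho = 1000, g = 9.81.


Junction pressure: p_j = p1 + rho*g*(z1 - z_j)/1000 - rho*g*hf/1000.
Elevation term = 1000*9.81*(17.5 - 5.2)/1000 = 120.663 kPa.
Friction term = 1000*9.81*9.61/1000 = 94.274 kPa.
p_j = 461 + 120.663 - 94.274 = 487.39 kPa.

487.39


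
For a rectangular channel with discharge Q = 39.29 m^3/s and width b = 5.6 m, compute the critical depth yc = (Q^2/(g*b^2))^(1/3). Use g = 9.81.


Using yc = (Q^2 / (g * b^2))^(1/3):
Q^2 = 39.29^2 = 1543.7.
g * b^2 = 9.81 * 5.6^2 = 9.81 * 31.36 = 307.64.
Q^2 / (g*b^2) = 1543.7 / 307.64 = 5.0179.
yc = 5.0179^(1/3) = 1.712 m.

1.712


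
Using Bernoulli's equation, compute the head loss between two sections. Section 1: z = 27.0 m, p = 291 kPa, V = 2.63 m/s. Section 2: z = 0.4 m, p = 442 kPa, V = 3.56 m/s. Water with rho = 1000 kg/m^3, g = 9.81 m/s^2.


Total head at each section: H = z + p/(rho*g) + V^2/(2g).
H1 = 27.0 + 291*1000/(1000*9.81) + 2.63^2/(2*9.81)
   = 27.0 + 29.664 + 0.3525
   = 57.016 m.
H2 = 0.4 + 442*1000/(1000*9.81) + 3.56^2/(2*9.81)
   = 0.4 + 45.056 + 0.646
   = 46.102 m.
h_L = H1 - H2 = 57.016 - 46.102 = 10.914 m.

10.914


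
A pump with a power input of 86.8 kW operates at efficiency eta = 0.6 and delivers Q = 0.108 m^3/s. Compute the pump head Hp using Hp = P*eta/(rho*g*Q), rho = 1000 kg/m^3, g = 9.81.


Pump head formula: Hp = P * eta / (rho * g * Q).
Numerator: P * eta = 86.8 * 1000 * 0.6 = 52080.0 W.
Denominator: rho * g * Q = 1000 * 9.81 * 0.108 = 1059.48.
Hp = 52080.0 / 1059.48 = 49.16 m.

49.16


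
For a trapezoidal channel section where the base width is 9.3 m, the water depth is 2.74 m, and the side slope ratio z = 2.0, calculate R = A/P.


For a trapezoidal section with side slope z:
A = (b + z*y)*y = (9.3 + 2.0*2.74)*2.74 = 40.497 m^2.
P = b + 2*y*sqrt(1 + z^2) = 9.3 + 2*2.74*sqrt(1 + 2.0^2) = 21.554 m.
R = A/P = 40.497 / 21.554 = 1.8789 m.

1.8789


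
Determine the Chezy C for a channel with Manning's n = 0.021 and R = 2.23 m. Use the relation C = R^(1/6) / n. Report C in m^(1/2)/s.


The Chezy coefficient relates to Manning's n through C = R^(1/6) / n.
R^(1/6) = 2.23^(1/6) = 1.143012.
C = 1.143012 / 0.021 = 54.43 m^(1/2)/s.

54.43


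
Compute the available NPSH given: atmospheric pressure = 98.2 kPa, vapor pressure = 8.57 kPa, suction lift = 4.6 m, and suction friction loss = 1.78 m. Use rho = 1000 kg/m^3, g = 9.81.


NPSHa = p_atm/(rho*g) - z_s - hf_s - p_vap/(rho*g).
p_atm/(rho*g) = 98.2*1000 / (1000*9.81) = 10.01 m.
p_vap/(rho*g) = 8.57*1000 / (1000*9.81) = 0.874 m.
NPSHa = 10.01 - 4.6 - 1.78 - 0.874
      = 2.76 m.

2.76


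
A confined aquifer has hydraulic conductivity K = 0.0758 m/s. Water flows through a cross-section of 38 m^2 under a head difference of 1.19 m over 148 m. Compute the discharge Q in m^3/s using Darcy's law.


Darcy's law: Q = K * A * i, where i = dh/L.
Hydraulic gradient i = 1.19 / 148 = 0.008041.
Q = 0.0758 * 38 * 0.008041
  = 0.0232 m^3/s.

0.0232


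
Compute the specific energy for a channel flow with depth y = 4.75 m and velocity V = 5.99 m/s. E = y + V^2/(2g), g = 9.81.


Specific energy E = y + V^2/(2g).
Velocity head = V^2/(2g) = 5.99^2 / (2*9.81) = 35.8801 / 19.62 = 1.8288 m.
E = 4.75 + 1.8288 = 6.5788 m.

6.5788


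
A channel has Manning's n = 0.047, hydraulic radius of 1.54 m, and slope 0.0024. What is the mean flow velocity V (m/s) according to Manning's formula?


Manning's equation gives V = (1/n) * R^(2/3) * S^(1/2).
First, compute R^(2/3) = 1.54^(2/3) = 1.3336.
Next, S^(1/2) = 0.0024^(1/2) = 0.04899.
Then 1/n = 1/0.047 = 21.28.
V = 21.28 * 1.3336 * 0.04899 = 1.39 m/s.

1.39


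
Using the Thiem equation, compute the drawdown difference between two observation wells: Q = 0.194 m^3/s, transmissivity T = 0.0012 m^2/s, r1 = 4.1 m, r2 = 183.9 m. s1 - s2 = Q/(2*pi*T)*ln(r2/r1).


Thiem equation: s1 - s2 = Q/(2*pi*T) * ln(r2/r1).
ln(r2/r1) = ln(183.9/4.1) = 3.8034.
Q/(2*pi*T) = 0.194 / (2*pi*0.0012) = 0.194 / 0.0075 = 25.73.
s1 - s2 = 25.73 * 3.8034 = 97.8618 m.

97.8618


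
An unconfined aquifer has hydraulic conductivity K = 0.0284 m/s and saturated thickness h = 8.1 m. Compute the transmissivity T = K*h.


Transmissivity is defined as T = K * h.
T = 0.0284 * 8.1
  = 0.23 m^2/s.

0.23


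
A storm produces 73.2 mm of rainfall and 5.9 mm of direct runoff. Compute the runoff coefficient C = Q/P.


The runoff coefficient C = runoff depth / rainfall depth.
C = 5.9 / 73.2
  = 0.0806.

0.0806


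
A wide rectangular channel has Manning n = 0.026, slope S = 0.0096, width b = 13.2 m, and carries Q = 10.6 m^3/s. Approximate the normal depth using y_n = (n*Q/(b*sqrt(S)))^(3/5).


We use the wide-channel approximation y_n = (n*Q/(b*sqrt(S)))^(3/5).
sqrt(S) = sqrt(0.0096) = 0.09798.
Numerator: n*Q = 0.026 * 10.6 = 0.2756.
Denominator: b*sqrt(S) = 13.2 * 0.09798 = 1.293336.
arg = 0.2131.
y_n = 0.2131^(3/5) = 0.3955 m.

0.3955


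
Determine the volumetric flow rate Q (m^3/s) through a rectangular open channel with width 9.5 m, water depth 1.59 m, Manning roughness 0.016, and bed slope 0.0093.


For a rectangular channel, the cross-sectional area A = b * y = 9.5 * 1.59 = 15.11 m^2.
The wetted perimeter P = b + 2y = 9.5 + 2*1.59 = 12.68 m.
Hydraulic radius R = A/P = 15.11/12.68 = 1.1912 m.
Velocity V = (1/n)*R^(2/3)*S^(1/2) = (1/0.016)*1.1912^(2/3)*0.0093^(1/2) = 6.7731 m/s.
Discharge Q = A * V = 15.11 * 6.7731 = 102.308 m^3/s.

102.308


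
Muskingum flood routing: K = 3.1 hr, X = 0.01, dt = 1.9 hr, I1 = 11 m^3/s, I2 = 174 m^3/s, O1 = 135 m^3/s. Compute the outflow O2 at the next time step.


Muskingum coefficients:
denom = 2*K*(1-X) + dt = 2*3.1*(1-0.01) + 1.9 = 8.038.
C0 = (dt - 2*K*X)/denom = (1.9 - 2*3.1*0.01)/8.038 = 0.2287.
C1 = (dt + 2*K*X)/denom = (1.9 + 2*3.1*0.01)/8.038 = 0.2441.
C2 = (2*K*(1-X) - dt)/denom = 0.5272.
O2 = C0*I2 + C1*I1 + C2*O1
   = 0.2287*174 + 0.2441*11 + 0.5272*135
   = 113.65 m^3/s.

113.65


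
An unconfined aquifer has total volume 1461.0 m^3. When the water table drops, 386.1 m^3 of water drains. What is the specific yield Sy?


Specific yield Sy = Volume drained / Total volume.
Sy = 386.1 / 1461.0
   = 0.2643.

0.2643
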